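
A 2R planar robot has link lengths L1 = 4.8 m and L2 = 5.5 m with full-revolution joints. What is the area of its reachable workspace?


r_max = L1 + L2 = 10.3 m
r_min = |L1 - L2| = 0.7 m
Area = pi*(r_max^2 - r_min^2)
= pi*(106.09 - 0.49)
= pi * 105.6
= 331.7522 m^2


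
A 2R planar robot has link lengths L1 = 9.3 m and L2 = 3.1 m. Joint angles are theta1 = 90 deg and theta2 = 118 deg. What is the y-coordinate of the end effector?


Convert angles to radians: theta1 = 1.5708, theta2 = 2.0595
y = L1*sin(theta1) + L2*sin(theta1+theta2)
y = 9.3 + -1.4554
y = 7.8446


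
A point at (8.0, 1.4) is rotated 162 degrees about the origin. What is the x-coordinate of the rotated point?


x' = x*cos(theta) - y*sin(theta)
cos(162 deg) = -0.9511, sin(162 deg) = 0.309
x' = 8.0 * -0.9511 - 1.4 * 0.309
= -7.6085 - 0.4326
= -8.0411


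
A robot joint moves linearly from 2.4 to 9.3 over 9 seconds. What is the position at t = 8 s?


s = t/T = 8/9 = 0.8889
p(t) = p0 + (pf-p0)*s
= 2.4 + (9.3 - 2.4) * 0.8889
= 8.5333


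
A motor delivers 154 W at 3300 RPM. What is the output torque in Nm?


omega = 3300 * 2*pi/60 = 345.5752 rad/s
tau = P / omega = 154 / 345.5752
= 0.4456 Nm


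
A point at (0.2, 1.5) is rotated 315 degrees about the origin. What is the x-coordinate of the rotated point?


x' = x*cos(theta) - y*sin(theta)
cos(315 deg) = 0.7071, sin(315 deg) = -0.7071
x' = 0.2 * 0.7071 - 1.5 * -0.7071
= 0.1414 - -1.0607
= 1.2021


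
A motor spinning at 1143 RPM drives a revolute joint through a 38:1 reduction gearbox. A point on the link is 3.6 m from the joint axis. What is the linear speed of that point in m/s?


omega_motor = 1143 * 2*pi/60 = 119.6947 rad/s
omega_joint = omega_motor / 38 = 3.1499 rad/s
v = omega_joint * r = 3.1499 * 3.6
= 11.3395 m/s


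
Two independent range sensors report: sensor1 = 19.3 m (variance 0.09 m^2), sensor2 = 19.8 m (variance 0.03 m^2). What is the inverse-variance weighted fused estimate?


w1 = (1/var1) / (1/var1 + 1/var2)
   = 11.1111 / (11.1111 + 33.3333) = 0.25
w2 = 1 - w1 = 0.75
fused = w1*s1 + w2*s2 = 4.825 + 14.85
= 19.675 m


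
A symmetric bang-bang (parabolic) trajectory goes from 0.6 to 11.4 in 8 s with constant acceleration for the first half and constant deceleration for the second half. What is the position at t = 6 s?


Symmetric rest-to-rest: each phase covers (pf-p0)/2 in time T/2. 0.5*a*(T/2)^2 = (pf-p0)/2 => a = 4*(pf-p0)/T^2
a = 4*(11.4-0.6)/8^2 = 0.675
t = 6 is in the deceleration phase (t > T/2).
p = pf - 0.5*a*(T-t)^2 = 11.4 - 0.5*0.675*2^2
= 10.05


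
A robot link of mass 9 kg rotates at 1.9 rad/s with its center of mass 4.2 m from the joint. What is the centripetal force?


F = m * omega^2 * r
= 9 * 1.9^2 * 4.2
= 9 * 3.61 * 4.2
= 136.458 N


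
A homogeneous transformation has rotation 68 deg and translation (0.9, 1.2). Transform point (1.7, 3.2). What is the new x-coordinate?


x' = cos(theta)*px - sin(theta)*py + tx
= 0.3746*1.7 - 0.9272*3.2 + 0.9
= -1.4302


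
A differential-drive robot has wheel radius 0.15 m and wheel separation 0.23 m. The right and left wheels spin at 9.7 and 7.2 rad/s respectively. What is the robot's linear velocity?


vR = r*wR = 0.15*9.7 = 1.455 m/s
vL = r*wL = 0.15*7.2 = 1.08 m/s
v = (vR+vL)/2 = 1.2675 m/s
omega = (vR-vL)/L = 1.6304 rad/s
linear velocity = 1.2675 m/s


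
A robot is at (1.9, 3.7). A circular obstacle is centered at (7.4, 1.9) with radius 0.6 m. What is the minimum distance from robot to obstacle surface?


center_dist = sqrt((1.9-7.4)^2 + (3.7-1.9)^2)
= sqrt(30.25 + 3.24)
= 5.7871
min_dist = center_dist - radius = 5.7871 - 0.6 = 5.1871 m


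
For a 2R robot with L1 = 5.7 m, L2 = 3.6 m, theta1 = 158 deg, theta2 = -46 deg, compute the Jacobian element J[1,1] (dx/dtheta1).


J[1,1] = -L1*sin(t1) - L2*sin(t1+t2)
= -5.7*sin(158) - 3.6*sin(112)
= -5.4731


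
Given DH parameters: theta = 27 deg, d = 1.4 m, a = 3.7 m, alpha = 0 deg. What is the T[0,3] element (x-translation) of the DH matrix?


T[0,3] = a * cos(theta)
= 3.7 * cos(27 deg)
= 3.7 * 0.891
= 3.2967


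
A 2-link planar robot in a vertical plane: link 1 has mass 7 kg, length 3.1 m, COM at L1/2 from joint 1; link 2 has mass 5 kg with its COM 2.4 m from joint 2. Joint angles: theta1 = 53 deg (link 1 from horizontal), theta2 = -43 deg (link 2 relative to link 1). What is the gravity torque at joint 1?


Horizontal distance from joint 1 to link-1 COM:
  x_c1 = (L1/2)*cos(t1) = 1.55 * 0.6018 = 0.9328 m
Horizontal distance from joint 1 to link-2 COM:
  x_c2 = L1*cos(t1) + Lc2*cos(t1+t2)
       = 3.1*0.6018 + 2.4*0.9848 = 4.2292 m
tau1 = m1*g*x_c1 + m2*g*x_c2
     = 7*9.81*0.9328 + 5*9.81*4.2292
     = 64.0563 + 207.4406
     = 271.4968 Nm


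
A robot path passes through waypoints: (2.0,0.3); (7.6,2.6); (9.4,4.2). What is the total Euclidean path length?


Segment lengths:
  seg1 = sqrt((5.6)^2 + (2.3)^2) = 6.0539
  seg2 = sqrt((1.8)^2 + (1.6)^2) = 2.4083
Total = 8.4622


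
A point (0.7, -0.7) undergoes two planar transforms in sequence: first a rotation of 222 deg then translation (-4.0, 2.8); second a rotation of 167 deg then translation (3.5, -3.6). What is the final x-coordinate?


After transform 1:
x1 = cos(222)*0.7 - sin(222)*-0.7 + -4.0 = -4.9886
y1 = sin(222)*0.7 + cos(222)*-0.7 + 2.8 = 2.8518
After transform 2:
x2 = cos(167)*-4.9886 - sin(167)*2.8518 + 3.5
= 7.7192


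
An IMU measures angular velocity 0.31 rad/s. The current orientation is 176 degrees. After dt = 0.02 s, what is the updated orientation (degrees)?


delta_theta = w * dt = 0.31 * 0.02 = 0.0062 rad
= 0.3552 deg
theta_new = 176 + 0.3552 = 176.3552 deg


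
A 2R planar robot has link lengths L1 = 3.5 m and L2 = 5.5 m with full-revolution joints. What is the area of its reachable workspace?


r_max = L1 + L2 = 9.0 m
r_min = |L1 - L2| = 2.0 m
Area = pi*(r_max^2 - r_min^2)
= pi*(81.0 - 4.0)
= pi * 77.0
= 241.9026 m^2


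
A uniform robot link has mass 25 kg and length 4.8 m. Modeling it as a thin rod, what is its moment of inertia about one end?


I = (1/3) * m * L^2
= (1/3) * 25 * 4.8^2
= 0.333333 * 25 * 23.04
= 192.0 kg*m^2


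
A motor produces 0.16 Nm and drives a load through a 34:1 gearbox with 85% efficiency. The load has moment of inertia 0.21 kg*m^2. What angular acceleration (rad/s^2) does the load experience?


tau_out = tau_motor * N * eta
= 0.16 * 34 * 0.85 = 4.624 Nm
alpha = tau_out / I = 4.624 / 0.21
= 22.019 rad/s^2


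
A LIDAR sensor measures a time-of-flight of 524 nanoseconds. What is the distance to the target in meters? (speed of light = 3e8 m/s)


tof = 524 ns = 5.24e-07 s
dist = c * tof / 2
= 3e8 * 5.24e-07 / 2
= 78.6 m


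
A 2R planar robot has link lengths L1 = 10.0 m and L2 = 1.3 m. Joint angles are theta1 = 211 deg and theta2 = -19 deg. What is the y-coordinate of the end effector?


Convert angles to radians: theta1 = 3.6826, theta2 = -0.3316
y = L1*sin(theta1) + L2*sin(theta1+theta2)
y = -5.1504 + -0.2703
y = -5.4207


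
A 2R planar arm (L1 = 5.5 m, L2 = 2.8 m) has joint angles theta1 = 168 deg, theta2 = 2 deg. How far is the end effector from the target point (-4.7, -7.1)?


End effector via forward kinematics:
x = L1*cos(t1) + L2*cos(t1+t2) = -8.1373
y = L1*sin(t1) + L2*sin(t1+t2) = 1.6297
Distance to target:
d = sqrt((-4.7 - -8.1373)^2 + (-7.1 - 1.6297)^2)
= sqrt(11.8148 + 76.2082)
= 9.3821 m


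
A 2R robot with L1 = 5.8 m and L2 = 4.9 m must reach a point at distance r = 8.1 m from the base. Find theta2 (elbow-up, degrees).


cos(theta2) = (r^2 - L1^2 - L2^2) / (2*L1*L2)
cos(theta2) = (65.61 - 33.64 - 24.01) / 56.84
cos(theta2) = 0.140042
theta2 = 81.9497 degrees


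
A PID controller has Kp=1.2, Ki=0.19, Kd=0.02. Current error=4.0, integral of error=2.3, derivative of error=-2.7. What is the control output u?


u = Kp*e + Ki*int(e) + Kd*de/dt
= 1.2*4.0 + 0.19*2.3 + 0.02*(-2.7)
= 4.8 + 0.437 + -0.054
= 5.183


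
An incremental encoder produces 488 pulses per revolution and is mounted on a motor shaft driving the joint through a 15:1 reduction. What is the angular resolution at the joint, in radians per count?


counts per rev = 488
effective counts at joint = 488 * 15 = 7320
resolution = 2*pi / 7320
= 8.5836e-04 rad/count


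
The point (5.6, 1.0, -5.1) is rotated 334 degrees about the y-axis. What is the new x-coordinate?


Rotation about y-axis: x' = x*cos(theta) + z*sin(theta)
= 5.6 * 0.8988 + -5.1 * -0.4384
= 7.2689


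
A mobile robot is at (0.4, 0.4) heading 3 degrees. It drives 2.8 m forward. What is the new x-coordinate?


x_new = x0 + d*cos(theta)
= 0.4 + 2.8*cos(3)
= 0.4 + 2.7962
= 3.1962


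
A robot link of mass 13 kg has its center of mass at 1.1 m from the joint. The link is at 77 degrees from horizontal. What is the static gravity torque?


tau = m*g*L*cos(angle)
= 13 * 9.81 * 1.1 * cos(77 deg)
= 13 * 9.81 * 1.1 * 0.225
= 31.5568 Nm


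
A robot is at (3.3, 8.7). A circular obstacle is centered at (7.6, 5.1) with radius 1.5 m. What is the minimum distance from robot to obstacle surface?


center_dist = sqrt((3.3-7.6)^2 + (8.7-5.1)^2)
= sqrt(18.49 + 12.96)
= 5.608
min_dist = center_dist - radius = 5.608 - 1.5 = 4.108 m


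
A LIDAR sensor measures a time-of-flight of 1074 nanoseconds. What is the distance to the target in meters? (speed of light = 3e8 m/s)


tof = 1074 ns = 1.074e-06 s
dist = c * tof / 2
= 3e8 * 1.074e-06 / 2
= 161.1 m


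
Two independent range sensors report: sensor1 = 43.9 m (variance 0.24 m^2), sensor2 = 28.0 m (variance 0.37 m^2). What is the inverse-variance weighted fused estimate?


w1 = (1/var1) / (1/var1 + 1/var2)
   = 4.1667 / (4.1667 + 2.7027) = 0.6066
w2 = 1 - w1 = 0.3934
fused = w1*s1 + w2*s2 = 26.6279 + 11.0164
= 37.6443 m


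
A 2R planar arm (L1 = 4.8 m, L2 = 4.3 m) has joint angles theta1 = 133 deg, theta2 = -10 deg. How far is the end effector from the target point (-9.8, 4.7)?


End effector via forward kinematics:
x = L1*cos(t1) + L2*cos(t1+t2) = -5.6155
y = L1*sin(t1) + L2*sin(t1+t2) = 7.1168
Distance to target:
d = sqrt((-9.8 - -5.6155)^2 + (4.7 - 7.1168)^2)
= sqrt(17.5097 + 5.8408)
= 4.8322 m


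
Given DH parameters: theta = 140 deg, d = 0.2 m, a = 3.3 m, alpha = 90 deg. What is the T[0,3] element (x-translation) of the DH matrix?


T[0,3] = a * cos(theta)
= 3.3 * cos(140 deg)
= 3.3 * -0.766
= -2.5279


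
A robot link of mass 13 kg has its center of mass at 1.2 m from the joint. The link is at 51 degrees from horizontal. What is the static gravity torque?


tau = m*g*L*cos(angle)
= 13 * 9.81 * 1.2 * cos(51 deg)
= 13 * 9.81 * 1.2 * 0.6293
= 96.3087 Nm


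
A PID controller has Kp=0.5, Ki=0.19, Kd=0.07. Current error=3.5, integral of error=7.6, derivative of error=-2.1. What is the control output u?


u = Kp*e + Ki*int(e) + Kd*de/dt
= 0.5*3.5 + 0.19*7.6 + 0.07*(-2.1)
= 1.75 + 1.444 + -0.147
= 3.047


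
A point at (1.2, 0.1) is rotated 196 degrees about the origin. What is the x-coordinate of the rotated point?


x' = x*cos(theta) - y*sin(theta)
cos(196 deg) = -0.9613, sin(196 deg) = -0.2756
x' = 1.2 * -0.9613 - 0.1 * -0.2756
= -1.1535 - -0.0276
= -1.126


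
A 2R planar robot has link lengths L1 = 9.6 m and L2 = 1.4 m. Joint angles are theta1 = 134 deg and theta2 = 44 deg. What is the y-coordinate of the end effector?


Convert angles to radians: theta1 = 2.3387, theta2 = 0.7679
y = L1*sin(theta1) + L2*sin(theta1+theta2)
y = 6.9057 + 0.0489
y = 6.9545


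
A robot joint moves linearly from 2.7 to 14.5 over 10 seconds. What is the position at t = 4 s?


s = t/T = 4/10 = 0.4
p(t) = p0 + (pf-p0)*s
= 2.7 + (14.5 - 2.7) * 0.4
= 7.42


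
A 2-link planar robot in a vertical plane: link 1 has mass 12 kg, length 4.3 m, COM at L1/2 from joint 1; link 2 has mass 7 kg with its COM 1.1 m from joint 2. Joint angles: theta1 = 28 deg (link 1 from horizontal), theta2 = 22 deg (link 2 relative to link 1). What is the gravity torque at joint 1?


Horizontal distance from joint 1 to link-1 COM:
  x_c1 = (L1/2)*cos(t1) = 2.15 * 0.8829 = 1.8983 m
Horizontal distance from joint 1 to link-2 COM:
  x_c2 = L1*cos(t1) + Lc2*cos(t1+t2)
       = 4.3*0.8829 + 1.1*0.6428 = 4.5037 m
tau1 = m1*g*x_c1 + m2*g*x_c2
     = 12*9.81*1.8983 + 7*9.81*4.5037
     = 223.4723 + 309.2719
     = 532.7442 Nm


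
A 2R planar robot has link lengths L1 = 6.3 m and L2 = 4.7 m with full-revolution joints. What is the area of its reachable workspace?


r_max = L1 + L2 = 11.0 m
r_min = |L1 - L2| = 1.6 m
Area = pi*(r_max^2 - r_min^2)
= pi*(121.0 - 2.56)
= pi * 118.44
= 372.0902 m^2


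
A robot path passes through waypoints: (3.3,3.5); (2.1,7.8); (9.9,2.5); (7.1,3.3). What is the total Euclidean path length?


Segment lengths:
  seg1 = sqrt((-1.2)^2 + (4.3)^2) = 4.4643
  seg2 = sqrt((7.8)^2 + (-5.3)^2) = 9.4303
  seg3 = sqrt((-2.8)^2 + (0.8)^2) = 2.912
Total = 16.8066


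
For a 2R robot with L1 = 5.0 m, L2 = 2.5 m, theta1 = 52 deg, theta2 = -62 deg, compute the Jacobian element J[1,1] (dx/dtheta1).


J[1,1] = -L1*sin(t1) - L2*sin(t1+t2)
= -5.0*sin(52) - 2.5*sin(-10)
= -3.5059


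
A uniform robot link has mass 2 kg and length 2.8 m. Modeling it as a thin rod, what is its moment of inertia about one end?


I = (1/3) * m * L^2
= (1/3) * 2 * 2.8^2
= 0.333333 * 2 * 7.84
= 5.2267 kg*m^2


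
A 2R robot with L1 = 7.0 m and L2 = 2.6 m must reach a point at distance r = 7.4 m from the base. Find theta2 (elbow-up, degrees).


cos(theta2) = (r^2 - L1^2 - L2^2) / (2*L1*L2)
cos(theta2) = (54.76 - 49.0 - 6.76) / 36.4
cos(theta2) = -0.027473
theta2 = 91.5743 degrees


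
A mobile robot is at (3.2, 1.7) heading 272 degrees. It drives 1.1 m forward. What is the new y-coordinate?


y_new = y0 + d*sin(theta)
= 1.7 + 1.1*sin(272)
= 1.7 + -1.0993
= 0.6007


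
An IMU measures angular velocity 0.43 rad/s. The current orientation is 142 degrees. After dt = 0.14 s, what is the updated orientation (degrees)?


delta_theta = w * dt = 0.43 * 0.14 = 0.0602 rad
= 3.4492 deg
theta_new = 142 + 3.4492 = 145.4492 deg


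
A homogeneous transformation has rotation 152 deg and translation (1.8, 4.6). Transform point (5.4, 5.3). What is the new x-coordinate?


x' = cos(theta)*px - sin(theta)*py + tx
= -0.8829*5.4 - 0.4695*5.3 + 1.8
= -5.4561


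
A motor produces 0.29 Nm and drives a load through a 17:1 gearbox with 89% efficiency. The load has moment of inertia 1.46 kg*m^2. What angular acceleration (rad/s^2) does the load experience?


tau_out = tau_motor * N * eta
= 0.29 * 17 * 0.89 = 4.3877 Nm
alpha = tau_out / I = 4.3877 / 1.46
= 3.0053 rad/s^2


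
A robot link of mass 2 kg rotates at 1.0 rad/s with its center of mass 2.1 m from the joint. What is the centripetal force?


F = m * omega^2 * r
= 2 * 1.0^2 * 2.1
= 2 * 1.0 * 2.1
= 4.2 N


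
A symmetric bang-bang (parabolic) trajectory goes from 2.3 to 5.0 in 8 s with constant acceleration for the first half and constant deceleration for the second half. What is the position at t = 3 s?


Symmetric rest-to-rest: each phase covers (pf-p0)/2 in time T/2. 0.5*a*(T/2)^2 = (pf-p0)/2 => a = 4*(pf-p0)/T^2
a = 4*(5.0-2.3)/8^2 = 0.1688
t = 3 is in the acceleration phase (t <= T/2).
p = p0 + 0.5*a*t^2 = 2.3 + 0.5*0.1688*3^2
= 3.0594


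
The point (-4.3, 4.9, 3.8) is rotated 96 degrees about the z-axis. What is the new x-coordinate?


Rotation about z-axis: x' = x*cos(theta) - y*sin(theta)
= -4.3 * -0.1045 - 4.9 * 0.9945
= -4.4237


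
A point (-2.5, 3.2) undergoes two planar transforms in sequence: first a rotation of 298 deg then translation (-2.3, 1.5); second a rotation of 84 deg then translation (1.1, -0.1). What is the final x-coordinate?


After transform 1:
x1 = cos(298)*-2.5 - sin(298)*3.2 + -2.3 = -0.6482
y1 = sin(298)*-2.5 + cos(298)*3.2 + 1.5 = 5.2097
After transform 2:
x2 = cos(84)*-0.6482 - sin(84)*5.2097 + 1.1
= -4.1489


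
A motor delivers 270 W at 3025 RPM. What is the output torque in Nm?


omega = 3025 * 2*pi/60 = 316.7773 rad/s
tau = P / omega = 270 / 316.7773
= 0.8523 Nm


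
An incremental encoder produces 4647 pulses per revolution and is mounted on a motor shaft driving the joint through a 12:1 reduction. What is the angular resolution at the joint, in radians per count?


counts per rev = 4647
effective counts at joint = 4647 * 12 = 55764
resolution = 2*pi / 55764
= 1.1267e-04 rad/count


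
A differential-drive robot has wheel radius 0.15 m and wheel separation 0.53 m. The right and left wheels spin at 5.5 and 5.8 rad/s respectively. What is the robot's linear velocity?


vR = r*wR = 0.15*5.5 = 0.825 m/s
vL = r*wL = 0.15*5.8 = 0.87 m/s
v = (vR+vL)/2 = 0.8475 m/s
omega = (vR-vL)/L = -0.0849 rad/s
linear velocity = 0.8475 m/s


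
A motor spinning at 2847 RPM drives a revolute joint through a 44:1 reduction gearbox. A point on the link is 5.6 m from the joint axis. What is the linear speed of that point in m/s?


omega_motor = 2847 * 2*pi/60 = 298.1371 rad/s
omega_joint = omega_motor / 44 = 6.7758 rad/s
v = omega_joint * r = 6.7758 * 5.6
= 37.9447 m/s


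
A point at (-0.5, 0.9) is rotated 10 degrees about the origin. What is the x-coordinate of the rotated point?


x' = x*cos(theta) - y*sin(theta)
cos(10 deg) = 0.9848, sin(10 deg) = 0.1736
x' = -0.5 * 0.9848 - 0.9 * 0.1736
= -0.4924 - 0.1563
= -0.6487


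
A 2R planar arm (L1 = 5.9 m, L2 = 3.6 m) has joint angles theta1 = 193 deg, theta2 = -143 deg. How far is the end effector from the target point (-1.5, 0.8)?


End effector via forward kinematics:
x = L1*cos(t1) + L2*cos(t1+t2) = -3.4347
y = L1*sin(t1) + L2*sin(t1+t2) = 1.4305
Distance to target:
d = sqrt((-1.5 - -3.4347)^2 + (0.8 - 1.4305)^2)
= sqrt(3.7432 + 0.3976)
= 2.0349 m


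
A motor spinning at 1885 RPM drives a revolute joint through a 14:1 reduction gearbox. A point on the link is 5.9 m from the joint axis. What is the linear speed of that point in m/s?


omega_motor = 1885 * 2*pi/60 = 197.3967 rad/s
omega_joint = omega_motor / 14 = 14.0998 rad/s
v = omega_joint * r = 14.0998 * 5.9
= 83.1886 m/s


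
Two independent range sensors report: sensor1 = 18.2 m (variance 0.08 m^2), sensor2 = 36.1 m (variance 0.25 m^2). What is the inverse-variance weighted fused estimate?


w1 = (1/var1) / (1/var1 + 1/var2)
   = 12.5 / (12.5 + 4.0) = 0.7576
w2 = 1 - w1 = 0.2424
fused = w1*s1 + w2*s2 = 13.7879 + 8.7515
= 22.5394 m


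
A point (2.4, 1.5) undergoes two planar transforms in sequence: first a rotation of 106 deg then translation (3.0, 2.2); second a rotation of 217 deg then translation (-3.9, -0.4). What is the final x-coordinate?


After transform 1:
x1 = cos(106)*2.4 - sin(106)*1.5 + 3.0 = 0.8966
y1 = sin(106)*2.4 + cos(106)*1.5 + 2.2 = 4.0936
After transform 2:
x2 = cos(217)*0.8966 - sin(217)*4.0936 + -3.9
= -2.1525


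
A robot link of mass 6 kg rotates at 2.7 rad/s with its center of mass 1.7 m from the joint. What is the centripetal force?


F = m * omega^2 * r
= 6 * 2.7^2 * 1.7
= 6 * 7.29 * 1.7
= 74.358 N


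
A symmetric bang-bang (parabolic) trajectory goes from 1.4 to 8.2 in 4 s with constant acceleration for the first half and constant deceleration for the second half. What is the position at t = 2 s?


Symmetric rest-to-rest: each phase covers (pf-p0)/2 in time T/2. 0.5*a*(T/2)^2 = (pf-p0)/2 => a = 4*(pf-p0)/T^2
a = 4*(8.2-1.4)/4^2 = 1.7
t = 2 is in the acceleration phase (t <= T/2).
p = p0 + 0.5*a*t^2 = 1.4 + 0.5*1.7*2^2
= 4.8


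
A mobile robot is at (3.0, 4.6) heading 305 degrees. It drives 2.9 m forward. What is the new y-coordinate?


y_new = y0 + d*sin(theta)
= 4.6 + 2.9*sin(305)
= 4.6 + -2.3755
= 2.2245


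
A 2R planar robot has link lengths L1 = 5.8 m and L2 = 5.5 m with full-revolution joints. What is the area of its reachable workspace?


r_max = L1 + L2 = 11.3 m
r_min = |L1 - L2| = 0.3 m
Area = pi*(r_max^2 - r_min^2)
= pi*(127.69 - 0.09)
= pi * 127.6
= 400.8672 m^2


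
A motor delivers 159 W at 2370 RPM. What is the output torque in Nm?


omega = 2370 * 2*pi/60 = 248.1858 rad/s
tau = P / omega = 159 / 248.1858
= 0.6406 Nm


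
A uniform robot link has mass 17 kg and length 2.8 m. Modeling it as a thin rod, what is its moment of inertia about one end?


I = (1/3) * m * L^2
= (1/3) * 17 * 2.8^2
= 0.333333 * 17 * 7.84
= 44.4267 kg*m^2


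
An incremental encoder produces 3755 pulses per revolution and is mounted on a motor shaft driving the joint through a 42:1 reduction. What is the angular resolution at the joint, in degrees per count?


counts per rev = 3755
effective counts at joint = 3755 * 42 = 157710
resolution = 360 / 157710
= 0.0023 deg/count


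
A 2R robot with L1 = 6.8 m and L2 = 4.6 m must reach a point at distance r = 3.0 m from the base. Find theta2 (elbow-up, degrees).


cos(theta2) = (r^2 - L1^2 - L2^2) / (2*L1*L2)
cos(theta2) = (9.0 - 46.24 - 21.16) / 62.56
cos(theta2) = -0.933504
theta2 = 158.9878 degrees


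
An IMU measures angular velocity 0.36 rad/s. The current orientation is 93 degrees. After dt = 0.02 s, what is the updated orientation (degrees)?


delta_theta = w * dt = 0.36 * 0.02 = 0.0072 rad
= 0.4125 deg
theta_new = 93 + 0.4125 = 93.4125 deg


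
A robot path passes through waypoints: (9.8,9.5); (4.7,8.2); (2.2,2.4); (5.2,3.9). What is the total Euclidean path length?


Segment lengths:
  seg1 = sqrt((-5.1)^2 + (-1.3)^2) = 5.2631
  seg2 = sqrt((-2.5)^2 + (-5.8)^2) = 6.3159
  seg3 = sqrt((3.0)^2 + (1.5)^2) = 3.3541
Total = 14.933


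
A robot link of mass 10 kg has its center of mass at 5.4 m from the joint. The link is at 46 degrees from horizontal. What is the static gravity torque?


tau = m*g*L*cos(angle)
= 10 * 9.81 * 5.4 * cos(46 deg)
= 10 * 9.81 * 5.4 * 0.6947
= 367.9883 Nm


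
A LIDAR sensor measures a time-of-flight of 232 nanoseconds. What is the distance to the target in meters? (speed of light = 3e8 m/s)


tof = 232 ns = 2.32e-07 s
dist = c * tof / 2
= 3e8 * 2.32e-07 / 2
= 34.8 m


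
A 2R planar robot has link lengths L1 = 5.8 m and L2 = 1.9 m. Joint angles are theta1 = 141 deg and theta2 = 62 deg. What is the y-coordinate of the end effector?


Convert angles to radians: theta1 = 2.4609, theta2 = 1.0821
y = L1*sin(theta1) + L2*sin(theta1+theta2)
y = 3.6501 + -0.7424
y = 2.9077


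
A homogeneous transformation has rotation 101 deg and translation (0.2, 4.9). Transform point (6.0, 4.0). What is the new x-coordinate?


x' = cos(theta)*px - sin(theta)*py + tx
= -0.1908*6.0 - 0.9816*4.0 + 0.2
= -4.8714


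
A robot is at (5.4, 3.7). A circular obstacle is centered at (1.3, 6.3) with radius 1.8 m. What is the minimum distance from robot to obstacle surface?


center_dist = sqrt((5.4-1.3)^2 + (3.7-6.3)^2)
= sqrt(16.81 + 6.76)
= 4.8549
min_dist = center_dist - radius = 4.8549 - 1.8 = 3.0549 m


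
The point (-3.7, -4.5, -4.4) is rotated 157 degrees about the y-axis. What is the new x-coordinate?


Rotation about y-axis: x' = x*cos(theta) + z*sin(theta)
= -3.7 * -0.9205 + -4.4 * 0.3907
= 1.6867


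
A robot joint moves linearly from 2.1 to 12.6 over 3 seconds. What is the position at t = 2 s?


s = t/T = 2/3 = 0.6667
p(t) = p0 + (pf-p0)*s
= 2.1 + (12.6 - 2.1) * 0.6667
= 9.1


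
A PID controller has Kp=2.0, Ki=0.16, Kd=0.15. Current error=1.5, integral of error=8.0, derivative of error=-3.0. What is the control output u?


u = Kp*e + Ki*int(e) + Kd*de/dt
= 2.0*1.5 + 0.16*8.0 + 0.15*(-3.0)
= 3.0 + 1.28 + -0.45
= 3.83


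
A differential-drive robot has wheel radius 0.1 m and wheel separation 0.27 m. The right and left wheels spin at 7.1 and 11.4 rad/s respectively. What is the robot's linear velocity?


vR = r*wR = 0.1*7.1 = 0.71 m/s
vL = r*wL = 0.1*11.4 = 1.14 m/s
v = (vR+vL)/2 = 0.925 m/s
omega = (vR-vL)/L = -1.5926 rad/s
linear velocity = 0.925 m/s


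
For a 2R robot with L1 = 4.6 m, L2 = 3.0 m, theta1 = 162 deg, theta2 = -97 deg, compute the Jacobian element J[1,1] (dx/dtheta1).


J[1,1] = -L1*sin(t1) - L2*sin(t1+t2)
= -4.6*sin(162) - 3.0*sin(65)
= -4.1404


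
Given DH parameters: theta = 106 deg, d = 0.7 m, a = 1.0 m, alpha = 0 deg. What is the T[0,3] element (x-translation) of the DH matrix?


T[0,3] = a * cos(theta)
= 1.0 * cos(106 deg)
= 1.0 * -0.2756
= -0.2756


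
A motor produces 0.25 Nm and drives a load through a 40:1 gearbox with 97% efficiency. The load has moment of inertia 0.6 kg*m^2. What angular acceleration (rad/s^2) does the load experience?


tau_out = tau_motor * N * eta
= 0.25 * 40 * 0.97 = 9.7 Nm
alpha = tau_out / I = 9.7 / 0.6
= 16.1667 rad/s^2


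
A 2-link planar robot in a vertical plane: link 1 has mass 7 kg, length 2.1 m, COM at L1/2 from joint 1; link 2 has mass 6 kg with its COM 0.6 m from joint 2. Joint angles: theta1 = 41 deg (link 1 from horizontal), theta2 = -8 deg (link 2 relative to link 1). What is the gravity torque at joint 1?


Horizontal distance from joint 1 to link-1 COM:
  x_c1 = (L1/2)*cos(t1) = 1.05 * 0.7547 = 0.7924 m
Horizontal distance from joint 1 to link-2 COM:
  x_c2 = L1*cos(t1) + Lc2*cos(t1+t2)
       = 2.1*0.7547 + 0.6*0.8387 = 2.0881 m
tau1 = m1*g*x_c1 + m2*g*x_c2
     = 7*9.81*0.7924 + 6*9.81*2.0881
     = 54.4172 + 122.9051
     = 177.3223 Nm


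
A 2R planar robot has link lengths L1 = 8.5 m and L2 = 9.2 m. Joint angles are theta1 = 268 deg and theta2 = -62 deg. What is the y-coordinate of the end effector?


Convert angles to radians: theta1 = 4.6775, theta2 = -1.0821
y = L1*sin(theta1) + L2*sin(theta1+theta2)
y = -8.4948 + -4.033
y = -12.5278


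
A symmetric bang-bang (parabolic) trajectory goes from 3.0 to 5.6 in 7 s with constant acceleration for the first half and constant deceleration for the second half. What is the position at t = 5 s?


Symmetric rest-to-rest: each phase covers (pf-p0)/2 in time T/2. 0.5*a*(T/2)^2 = (pf-p0)/2 => a = 4*(pf-p0)/T^2
a = 4*(5.6-3.0)/7^2 = 0.2122
t = 5 is in the deceleration phase (t > T/2).
p = pf - 0.5*a*(T-t)^2 = 5.6 - 0.5*0.2122*2^2
= 5.1755


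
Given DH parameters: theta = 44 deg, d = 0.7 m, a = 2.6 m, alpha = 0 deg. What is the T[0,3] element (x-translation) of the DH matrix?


T[0,3] = a * cos(theta)
= 2.6 * cos(44 deg)
= 2.6 * 0.7193
= 1.8703


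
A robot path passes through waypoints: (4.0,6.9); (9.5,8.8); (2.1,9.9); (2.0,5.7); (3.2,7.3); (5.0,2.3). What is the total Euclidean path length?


Segment lengths:
  seg1 = sqrt((5.5)^2 + (1.9)^2) = 5.8189
  seg2 = sqrt((-7.4)^2 + (1.1)^2) = 7.4813
  seg3 = sqrt((-0.1)^2 + (-4.2)^2) = 4.2012
  seg4 = sqrt((1.2)^2 + (1.6)^2) = 2.0
  seg5 = sqrt((1.8)^2 + (-5.0)^2) = 5.3141
Total = 24.8156


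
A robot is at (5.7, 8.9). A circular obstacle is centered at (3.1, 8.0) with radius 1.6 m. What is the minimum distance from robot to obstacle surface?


center_dist = sqrt((5.7-3.1)^2 + (8.9-8.0)^2)
= sqrt(6.76 + 0.81)
= 2.7514
min_dist = center_dist - radius = 2.7514 - 1.6 = 1.1514 m


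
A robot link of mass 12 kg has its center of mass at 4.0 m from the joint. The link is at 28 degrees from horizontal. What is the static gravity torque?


tau = m*g*L*cos(angle)
= 12 * 9.81 * 4.0 * cos(28 deg)
= 12 * 9.81 * 4.0 * 0.8829
= 415.7624 Nm


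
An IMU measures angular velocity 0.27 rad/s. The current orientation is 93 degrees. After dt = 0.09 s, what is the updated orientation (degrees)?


delta_theta = w * dt = 0.27 * 0.09 = 0.0243 rad
= 1.3923 deg
theta_new = 93 + 1.3923 = 94.3923 deg


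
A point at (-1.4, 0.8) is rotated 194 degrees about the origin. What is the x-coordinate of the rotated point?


x' = x*cos(theta) - y*sin(theta)
cos(194 deg) = -0.9703, sin(194 deg) = -0.2419
x' = -1.4 * -0.9703 - 0.8 * -0.2419
= 1.3584 - -0.1935
= 1.552


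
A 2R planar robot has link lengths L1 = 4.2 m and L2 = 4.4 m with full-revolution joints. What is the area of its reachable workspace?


r_max = L1 + L2 = 8.6 m
r_min = |L1 - L2| = 0.2 m
Area = pi*(r_max^2 - r_min^2)
= pi*(73.96 - 0.04)
= pi * 73.92
= 232.2265 m^2


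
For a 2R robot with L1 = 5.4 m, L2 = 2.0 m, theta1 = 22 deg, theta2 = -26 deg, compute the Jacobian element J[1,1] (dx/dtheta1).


J[1,1] = -L1*sin(t1) - L2*sin(t1+t2)
= -5.4*sin(22) - 2.0*sin(-4)
= -1.8834


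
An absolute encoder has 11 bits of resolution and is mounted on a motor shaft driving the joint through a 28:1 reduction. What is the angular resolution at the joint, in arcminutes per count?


counts = 2^11 = 2048
effective counts at joint = 2048 * 28 = 57344
resolution = 360*60 / 57344
= 0.3767 arcmin/count


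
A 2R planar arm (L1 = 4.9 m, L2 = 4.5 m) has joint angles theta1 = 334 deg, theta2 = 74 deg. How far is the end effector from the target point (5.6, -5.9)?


End effector via forward kinematics:
x = L1*cos(t1) + L2*cos(t1+t2) = 7.4152
y = L1*sin(t1) + L2*sin(t1+t2) = 1.1961
Distance to target:
d = sqrt((5.6 - 7.4152)^2 + (-5.9 - 1.1961)^2)
= sqrt(3.2949 + 50.3551)
= 7.3246 m


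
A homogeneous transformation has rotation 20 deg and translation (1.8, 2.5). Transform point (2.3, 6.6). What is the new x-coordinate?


x' = cos(theta)*px - sin(theta)*py + tx
= 0.9397*2.3 - 0.342*6.6 + 1.8
= 1.704


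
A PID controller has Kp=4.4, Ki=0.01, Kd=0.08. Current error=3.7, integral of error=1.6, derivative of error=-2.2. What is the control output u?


u = Kp*e + Ki*int(e) + Kd*de/dt
= 4.4*3.7 + 0.01*1.6 + 0.08*(-2.2)
= 16.28 + 0.016 + -0.176
= 16.12


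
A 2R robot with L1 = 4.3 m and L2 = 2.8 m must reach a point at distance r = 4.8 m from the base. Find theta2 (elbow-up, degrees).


cos(theta2) = (r^2 - L1^2 - L2^2) / (2*L1*L2)
cos(theta2) = (23.04 - 18.49 - 7.84) / 24.08
cos(theta2) = -0.136628
theta2 = 97.8528 degrees


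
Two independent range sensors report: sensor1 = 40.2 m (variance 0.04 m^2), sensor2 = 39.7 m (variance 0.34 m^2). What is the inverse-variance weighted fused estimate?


w1 = (1/var1) / (1/var1 + 1/var2)
   = 25.0 / (25.0 + 2.9412) = 0.8947
w2 = 1 - w1 = 0.1053
fused = w1*s1 + w2*s2 = 35.9684 + 4.1789
= 40.1474 m


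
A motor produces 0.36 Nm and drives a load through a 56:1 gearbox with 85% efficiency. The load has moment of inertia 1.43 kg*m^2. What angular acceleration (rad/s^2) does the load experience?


tau_out = tau_motor * N * eta
= 0.36 * 56 * 0.85 = 17.136 Nm
alpha = tau_out / I = 17.136 / 1.43
= 11.9832 rad/s^2


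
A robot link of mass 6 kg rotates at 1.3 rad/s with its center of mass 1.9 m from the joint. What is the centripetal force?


F = m * omega^2 * r
= 6 * 1.3^2 * 1.9
= 6 * 1.69 * 1.9
= 19.266 N


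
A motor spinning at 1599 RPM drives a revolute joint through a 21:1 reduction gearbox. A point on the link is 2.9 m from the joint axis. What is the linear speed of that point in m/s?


omega_motor = 1599 * 2*pi/60 = 167.4469 rad/s
omega_joint = omega_motor / 21 = 7.9737 rad/s
v = omega_joint * r = 7.9737 * 2.9
= 23.1236 m/s


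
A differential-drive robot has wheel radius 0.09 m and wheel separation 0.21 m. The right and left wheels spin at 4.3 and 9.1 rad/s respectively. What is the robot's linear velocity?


vR = r*wR = 0.09*4.3 = 0.387 m/s
vL = r*wL = 0.09*9.1 = 0.819 m/s
v = (vR+vL)/2 = 0.603 m/s
omega = (vR-vL)/L = -2.0571 rad/s
linear velocity = 0.603 m/s


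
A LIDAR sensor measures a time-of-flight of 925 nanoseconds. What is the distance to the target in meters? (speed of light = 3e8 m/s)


tof = 925 ns = 9.25e-07 s
dist = c * tof / 2
= 3e8 * 9.25e-07 / 2
= 138.75 m


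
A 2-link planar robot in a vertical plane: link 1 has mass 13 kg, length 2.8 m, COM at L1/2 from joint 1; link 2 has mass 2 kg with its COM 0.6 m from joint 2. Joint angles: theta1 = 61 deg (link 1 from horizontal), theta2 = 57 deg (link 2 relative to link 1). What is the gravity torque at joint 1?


Horizontal distance from joint 1 to link-1 COM:
  x_c1 = (L1/2)*cos(t1) = 1.4 * 0.4848 = 0.6787 m
Horizontal distance from joint 1 to link-2 COM:
  x_c2 = L1*cos(t1) + Lc2*cos(t1+t2)
       = 2.8*0.4848 + 0.6*-0.4695 = 1.0758 m
tau1 = m1*g*x_c1 + m2*g*x_c2
     = 13*9.81*0.6787 + 2*9.81*1.0758
     = 86.5589 + 21.1069
     = 107.6658 Nm


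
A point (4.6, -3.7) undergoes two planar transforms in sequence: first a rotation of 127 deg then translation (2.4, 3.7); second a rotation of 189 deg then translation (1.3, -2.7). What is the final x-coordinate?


After transform 1:
x1 = cos(127)*4.6 - sin(127)*-3.7 + 2.4 = 2.5866
y1 = sin(127)*4.6 + cos(127)*-3.7 + 3.7 = 9.6004
After transform 2:
x2 = cos(189)*2.5866 - sin(189)*9.6004 + 1.3
= 0.2471


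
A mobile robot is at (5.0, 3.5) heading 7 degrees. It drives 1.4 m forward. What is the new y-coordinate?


y_new = y0 + d*sin(theta)
= 3.5 + 1.4*sin(7)
= 3.5 + 0.1706
= 3.6706


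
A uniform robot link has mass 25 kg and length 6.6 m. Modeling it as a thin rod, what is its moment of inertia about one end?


I = (1/3) * m * L^2
= (1/3) * 25 * 6.6^2
= 0.333333 * 25 * 43.56
= 363.0 kg*m^2


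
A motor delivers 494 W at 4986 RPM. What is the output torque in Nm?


omega = 4986 * 2*pi/60 = 522.1327 rad/s
tau = P / omega = 494 / 522.1327
= 0.9461 Nm


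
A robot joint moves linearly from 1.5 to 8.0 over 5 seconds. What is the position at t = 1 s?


s = t/T = 1/5 = 0.2
p(t) = p0 + (pf-p0)*s
= 1.5 + (8.0 - 1.5) * 0.2
= 2.8


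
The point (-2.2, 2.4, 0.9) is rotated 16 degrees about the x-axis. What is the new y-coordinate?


Rotation about x-axis: y' = y*cos(theta) - z*sin(theta)
= 2.4 * 0.9613 - 0.9 * 0.2756
= 2.059


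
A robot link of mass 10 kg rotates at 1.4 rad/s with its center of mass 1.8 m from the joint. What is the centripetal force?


F = m * omega^2 * r
= 10 * 1.4^2 * 1.8
= 10 * 1.96 * 1.8
= 35.28 N


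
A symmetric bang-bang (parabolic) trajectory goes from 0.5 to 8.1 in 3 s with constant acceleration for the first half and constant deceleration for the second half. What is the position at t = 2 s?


Symmetric rest-to-rest: each phase covers (pf-p0)/2 in time T/2. 0.5*a*(T/2)^2 = (pf-p0)/2 => a = 4*(pf-p0)/T^2
a = 4*(8.1-0.5)/3^2 = 3.3778
t = 2 is in the deceleration phase (t > T/2).
p = pf - 0.5*a*(T-t)^2 = 8.1 - 0.5*3.3778*1^2
= 6.4111


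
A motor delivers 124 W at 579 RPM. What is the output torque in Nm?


omega = 579 * 2*pi/60 = 60.6327 rad/s
tau = P / omega = 124 / 60.6327
= 2.0451 Nm


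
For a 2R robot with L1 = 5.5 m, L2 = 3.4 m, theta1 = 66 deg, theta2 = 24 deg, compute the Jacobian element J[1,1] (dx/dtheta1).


J[1,1] = -L1*sin(t1) - L2*sin(t1+t2)
= -5.5*sin(66) - 3.4*sin(90)
= -8.4245


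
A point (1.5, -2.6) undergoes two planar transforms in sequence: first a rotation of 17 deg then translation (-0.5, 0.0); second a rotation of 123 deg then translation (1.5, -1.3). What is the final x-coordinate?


After transform 1:
x1 = cos(17)*1.5 - sin(17)*-2.6 + -0.5 = 1.6946
y1 = sin(17)*1.5 + cos(17)*-2.6 + 0.0 = -2.0478
After transform 2:
x2 = cos(123)*1.6946 - sin(123)*-2.0478 + 1.5
= 2.2945


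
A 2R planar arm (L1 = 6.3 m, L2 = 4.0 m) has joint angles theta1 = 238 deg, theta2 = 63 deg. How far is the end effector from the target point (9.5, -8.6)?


End effector via forward kinematics:
x = L1*cos(t1) + L2*cos(t1+t2) = -1.2783
y = L1*sin(t1) + L2*sin(t1+t2) = -8.7714
Distance to target:
d = sqrt((9.5 - -1.2783)^2 + (-8.6 - -8.7714)^2)
= sqrt(116.1726 + 0.0294)
= 10.7797 m


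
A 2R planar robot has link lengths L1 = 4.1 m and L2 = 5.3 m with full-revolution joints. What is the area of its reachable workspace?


r_max = L1 + L2 = 9.4 m
r_min = |L1 - L2| = 1.2 m
Area = pi*(r_max^2 - r_min^2)
= pi*(88.36 - 1.44)
= pi * 86.92
= 273.0672 m^2


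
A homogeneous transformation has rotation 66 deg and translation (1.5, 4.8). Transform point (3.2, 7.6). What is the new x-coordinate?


x' = cos(theta)*px - sin(theta)*py + tx
= 0.4067*3.2 - 0.9135*7.6 + 1.5
= -4.1414


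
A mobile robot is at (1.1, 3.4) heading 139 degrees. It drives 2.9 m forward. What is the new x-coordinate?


x_new = x0 + d*cos(theta)
= 1.1 + 2.9*cos(139)
= 1.1 + -2.1887
= -1.0887


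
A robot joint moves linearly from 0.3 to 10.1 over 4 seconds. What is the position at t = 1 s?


s = t/T = 1/4 = 0.25
p(t) = p0 + (pf-p0)*s
= 0.3 + (10.1 - 0.3) * 0.25
= 2.75


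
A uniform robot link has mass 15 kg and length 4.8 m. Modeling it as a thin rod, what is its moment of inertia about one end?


I = (1/3) * m * L^2
= (1/3) * 15 * 4.8^2
= 0.333333 * 15 * 23.04
= 115.2 kg*m^2


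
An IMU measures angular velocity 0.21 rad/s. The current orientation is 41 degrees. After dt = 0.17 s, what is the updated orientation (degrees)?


delta_theta = w * dt = 0.21 * 0.17 = 0.0357 rad
= 2.0455 deg
theta_new = 41 + 2.0455 = 43.0455 deg


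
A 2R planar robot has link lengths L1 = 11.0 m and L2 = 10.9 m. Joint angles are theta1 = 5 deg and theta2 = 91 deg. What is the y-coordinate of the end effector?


Convert angles to radians: theta1 = 0.0873, theta2 = 1.5882
y = L1*sin(theta1) + L2*sin(theta1+theta2)
y = 0.9587 + 10.8403
y = 11.799


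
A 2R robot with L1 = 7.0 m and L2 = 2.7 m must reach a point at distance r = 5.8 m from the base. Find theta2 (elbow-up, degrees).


cos(theta2) = (r^2 - L1^2 - L2^2) / (2*L1*L2)
cos(theta2) = (33.64 - 49.0 - 7.29) / 37.8
cos(theta2) = -0.599206
theta2 = 126.8131 degrees


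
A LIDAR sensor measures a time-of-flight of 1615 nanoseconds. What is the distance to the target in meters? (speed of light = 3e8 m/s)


tof = 1615 ns = 1.615e-06 s
dist = c * tof / 2
= 3e8 * 1.615e-06 / 2
= 242.25 m


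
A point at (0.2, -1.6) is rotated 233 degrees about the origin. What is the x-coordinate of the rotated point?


x' = x*cos(theta) - y*sin(theta)
cos(233 deg) = -0.6018, sin(233 deg) = -0.7986
x' = 0.2 * -0.6018 - -1.6 * -0.7986
= -0.1204 - 1.2778
= -1.3982


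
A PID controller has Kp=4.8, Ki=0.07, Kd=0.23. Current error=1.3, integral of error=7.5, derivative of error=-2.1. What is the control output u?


u = Kp*e + Ki*int(e) + Kd*de/dt
= 4.8*1.3 + 0.07*7.5 + 0.23*(-2.1)
= 6.24 + 0.525 + -0.483
= 6.282


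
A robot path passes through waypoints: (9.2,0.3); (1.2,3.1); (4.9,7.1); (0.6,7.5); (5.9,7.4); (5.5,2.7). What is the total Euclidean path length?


Segment lengths:
  seg1 = sqrt((-8.0)^2 + (2.8)^2) = 8.4758
  seg2 = sqrt((3.7)^2 + (4.0)^2) = 5.4489
  seg3 = sqrt((-4.3)^2 + (0.4)^2) = 4.3186
  seg4 = sqrt((5.3)^2 + (-0.1)^2) = 5.3009
  seg5 = sqrt((-0.4)^2 + (-4.7)^2) = 4.717
Total = 28.2612


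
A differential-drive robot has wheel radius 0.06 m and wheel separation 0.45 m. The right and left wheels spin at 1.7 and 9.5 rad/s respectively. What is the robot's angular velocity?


vR = r*wR = 0.06*1.7 = 0.102 m/s
vL = r*wL = 0.06*9.5 = 0.57 m/s
v = (vR+vL)/2 = 0.336 m/s
omega = (vR-vL)/L = -1.04 rad/s
angular velocity = -1.04 rad/s


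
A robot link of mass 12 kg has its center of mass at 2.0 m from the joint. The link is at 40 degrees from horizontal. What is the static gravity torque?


tau = m*g*L*cos(angle)
= 12 * 9.81 * 2.0 * cos(40 deg)
= 12 * 9.81 * 2.0 * 0.766
= 180.3575 Nm


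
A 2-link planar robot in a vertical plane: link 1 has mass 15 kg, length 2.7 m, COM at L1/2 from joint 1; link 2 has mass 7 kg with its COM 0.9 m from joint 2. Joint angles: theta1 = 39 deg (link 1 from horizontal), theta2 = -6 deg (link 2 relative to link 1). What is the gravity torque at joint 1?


Horizontal distance from joint 1 to link-1 COM:
  x_c1 = (L1/2)*cos(t1) = 1.35 * 0.7771 = 1.0491 m
Horizontal distance from joint 1 to link-2 COM:
  x_c2 = L1*cos(t1) + Lc2*cos(t1+t2)
       = 2.7*0.7771 + 0.9*0.8387 = 2.8531 m
tau1 = m1*g*x_c1 + m2*g*x_c2
     = 15*9.81*1.0491 + 7*9.81*2.8531
     = 154.382 + 195.9222
     = 350.3042 Nm


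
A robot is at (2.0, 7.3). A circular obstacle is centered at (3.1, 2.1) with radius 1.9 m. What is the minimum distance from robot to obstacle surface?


center_dist = sqrt((2.0-3.1)^2 + (7.3-2.1)^2)
= sqrt(1.21 + 27.04)
= 5.3151
min_dist = center_dist - radius = 5.3151 - 1.9 = 3.4151 m
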